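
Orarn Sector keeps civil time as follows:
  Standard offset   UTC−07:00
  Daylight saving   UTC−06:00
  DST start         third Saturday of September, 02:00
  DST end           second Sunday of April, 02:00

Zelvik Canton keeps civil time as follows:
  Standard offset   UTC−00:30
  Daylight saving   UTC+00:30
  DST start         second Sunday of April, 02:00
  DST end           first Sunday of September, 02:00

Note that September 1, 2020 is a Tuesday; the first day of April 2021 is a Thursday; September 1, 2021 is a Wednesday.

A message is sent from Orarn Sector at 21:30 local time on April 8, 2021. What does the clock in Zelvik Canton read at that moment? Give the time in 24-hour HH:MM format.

1 September 2020 is a Tuesday, so the first Saturday is September 5 and the third is September 19.
1 April 2021 is a Thursday, so the first Sunday is April 4 and the second is April 11.
April 8, 2021 lies within the daylight-saving period (19 September 2020 – 11 April 2021), so Orarn Sector is on daylight time, UTC−06:00.
21:30 Orarn Sector + 6h = 03:30 UTC (rolling into the next day, 9 April 2021).
1 April 2021 is a Thursday, so the first Sunday is April 4 and the second is April 11.
1 September 2021 is a Wednesday, so the first Sunday is September 5.
At the standard offset (UTC−00:30), 03:30 UTC − 0h30m = 03:00 Zelvik Canton standard time.
Daylight saving runs 11 April – 5 September; the standard-time date in Zelvik Canton, April 9, 2021, is outside that window, so Zelvik Canton is on standard time at UTC−00:30.
03:30 UTC − 0h30m = 03:00 Zelvik Canton.

03:00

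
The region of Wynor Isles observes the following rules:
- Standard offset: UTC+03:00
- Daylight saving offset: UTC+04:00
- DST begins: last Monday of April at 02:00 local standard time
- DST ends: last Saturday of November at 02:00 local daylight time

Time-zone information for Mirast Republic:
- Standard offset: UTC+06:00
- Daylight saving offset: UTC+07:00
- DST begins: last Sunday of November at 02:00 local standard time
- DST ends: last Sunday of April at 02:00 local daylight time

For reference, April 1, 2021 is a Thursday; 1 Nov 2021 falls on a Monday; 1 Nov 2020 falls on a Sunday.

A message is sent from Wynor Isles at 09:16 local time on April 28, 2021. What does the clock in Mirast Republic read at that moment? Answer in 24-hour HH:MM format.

11:16

1 April 2021 is a Thursday, so Mondays fall on 5, 12, 19, 26; the last is April 26.
1 November 2021 is a Monday, so Saturdays fall on 6, 13, 20, 27; the last is November 27.
Daylight saving runs 26 April – 27 November; April 28, 2021 is inside that window, so Wynor Isles is at UTC+04:00.
09:16 Wynor Isles − 4h = 05:16 UTC.
1 November 2020 is a Sunday, so Sundays fall on 1, 8, 15, 22, 29; the last is November 29.
1 April 2021 is a Thursday, so Sundays fall on 4, 11, 18, 25; the last is April 25.
At the standard offset (UTC+06:00), 05:16 UTC + 6h = 11:16 Mirast Republic standard time.
Daylight saving runs 29 November 2020 – 25 April 2021; the standard-time date in Mirast Republic, April 28, 2021, is outside that window, so Mirast Republic is on standard time at UTC+06:00.
05:16 UTC + 6h = 11:16 Mirast Republic.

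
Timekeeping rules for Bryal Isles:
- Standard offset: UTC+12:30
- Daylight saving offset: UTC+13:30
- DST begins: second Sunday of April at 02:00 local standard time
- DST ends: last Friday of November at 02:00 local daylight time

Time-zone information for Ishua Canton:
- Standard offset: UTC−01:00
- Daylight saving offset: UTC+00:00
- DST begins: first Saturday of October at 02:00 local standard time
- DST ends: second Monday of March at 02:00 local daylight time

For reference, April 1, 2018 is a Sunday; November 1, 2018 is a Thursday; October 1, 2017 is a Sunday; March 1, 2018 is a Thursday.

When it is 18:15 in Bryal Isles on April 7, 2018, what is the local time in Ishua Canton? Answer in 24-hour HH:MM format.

1 April 2018 is a Sunday, so the first Sunday is April 1 and the second is April 8.
1 November 2018 is a Thursday, so Fridays fall on 2, 9, 16, 23, 30; the last is November 30.
April 7, 2018 does not fall between 8 April and 30 November, so daylight saving is not in effect and Bryal Isles is at UTC+12:30.
18:15 Bryal Isles − 12h30m = 05:45 UTC.
1 October 2017 is a Sunday, so the first Saturday is October 7.
1 March 2018 is a Thursday, so the first Monday is March 5 and the second is March 12.
At the standard offset (UTC−01:00), 05:45 UTC − 1h = 04:45 Ishua Canton standard time.
The standard-time date in Ishua Canton, April 7, 2018, does not fall between 7 October 2017 and 12 March 2018, so daylight saving is not in effect and Ishua Canton is at UTC−01:00.
05:45 UTC − 1h = 04:45 Ishua Canton.

04:45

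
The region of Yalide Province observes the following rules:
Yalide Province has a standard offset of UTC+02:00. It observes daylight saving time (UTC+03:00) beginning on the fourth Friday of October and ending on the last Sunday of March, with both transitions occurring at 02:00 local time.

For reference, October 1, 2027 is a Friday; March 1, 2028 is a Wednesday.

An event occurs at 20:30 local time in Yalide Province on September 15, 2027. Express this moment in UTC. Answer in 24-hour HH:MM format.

1 October 2027 is a Friday, so the first Friday is October 1 and the fourth is October 22.
1 March 2028 is a Wednesday, so Sundays fall on 5, 12, 19, 26; the last is March 26.
September 15, 2027 does not fall between 22 October 2027 and 26 March 2028, so daylight saving is not in effect and Yalide Province is at UTC+02:00.
20:30 local − 2h = 18:30 UTC.

18:30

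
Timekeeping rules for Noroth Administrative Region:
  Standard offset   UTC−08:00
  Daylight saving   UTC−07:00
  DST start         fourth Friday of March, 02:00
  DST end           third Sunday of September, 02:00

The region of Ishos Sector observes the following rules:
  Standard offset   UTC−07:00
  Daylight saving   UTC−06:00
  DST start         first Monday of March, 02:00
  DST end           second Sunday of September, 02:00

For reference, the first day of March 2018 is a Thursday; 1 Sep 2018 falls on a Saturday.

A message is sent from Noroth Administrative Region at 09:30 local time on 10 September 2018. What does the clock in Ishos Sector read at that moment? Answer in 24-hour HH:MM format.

1 March 2018 is a Thursday, so the first Friday is March 2 and the fourth is March 23.
1 September 2018 is a Saturday, so the first Sunday is September 2 and the third is September 16.
Daylight saving runs 23 March – 16 September; 10 September 2018 is inside that window, so Noroth Administrative Region is at UTC−07:00.
09:30 Noroth Administrative Region + 7h = 16:30 UTC.
1 March 2018 is a Thursday, so the first Monday is March 5.
1 September 2018 is a Saturday, so the first Sunday is September 2 and the second is September 9.
At the standard offset (UTC−07:00), 16:30 UTC − 7h = 09:30 Ishos Sector standard time.
The standard-time date in Ishos Sector, 10 September 2018, is outside the daylight-saving period (5 March – 9 September), so Ishos Sector is on standard time, UTC−07:00.
16:30 UTC − 7h = 09:30 Ishos Sector.

09:30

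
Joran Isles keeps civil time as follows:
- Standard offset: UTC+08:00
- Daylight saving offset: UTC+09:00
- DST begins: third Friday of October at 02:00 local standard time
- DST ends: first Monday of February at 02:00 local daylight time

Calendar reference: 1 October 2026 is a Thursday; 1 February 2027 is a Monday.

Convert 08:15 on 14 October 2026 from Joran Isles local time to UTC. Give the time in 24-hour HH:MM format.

00:15

1 October 2026 is a Thursday, so the first Friday is October 2 and the third is October 16.
1 February 2027 is a Monday, so the first Monday is February 1.
14 October 2026 is outside the daylight-saving period (16 October 2026 – 1 February 2027), so Joran Isles is on standard time, UTC+08:00.
08:15 local − 8h = 00:15 UTC.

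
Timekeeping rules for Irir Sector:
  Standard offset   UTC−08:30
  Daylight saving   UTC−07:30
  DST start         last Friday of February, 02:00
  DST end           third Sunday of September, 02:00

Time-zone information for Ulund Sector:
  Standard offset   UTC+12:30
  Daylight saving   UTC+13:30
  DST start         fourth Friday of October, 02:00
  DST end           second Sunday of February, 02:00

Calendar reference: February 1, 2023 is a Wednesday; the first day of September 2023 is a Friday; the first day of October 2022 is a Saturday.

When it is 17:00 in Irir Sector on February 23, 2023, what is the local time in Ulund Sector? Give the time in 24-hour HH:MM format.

1 February 2023 is a Wednesday, so Fridays fall on 3, 10, 17, 24; the last is February 24.
1 September 2023 is a Friday, so the first Sunday is September 3 and the third is September 17.
February 23, 2023 is outside the daylight-saving period (24 February – 17 September), so Irir Sector is on standard time, UTC−08:30.
17:00 Irir Sector + 8h30m = 01:30 UTC (rolling into the next day, 24 February 2023).
1 October 2022 is a Saturday, so the first Friday is October 7 and the fourth is October 28.
1 February 2023 is a Wednesday, so the first Sunday is February 5 and the second is February 12.
At the standard offset (UTC+12:30), 01:30 UTC + 12h30m = 14:00 Ulund Sector standard time.
The standard-time date in Ulund Sector, February 24, 2023, is outside the daylight-saving period (28 October 2022 – 12 February 2023), so Ulund Sector is on standard time, UTC+12:30.
01:30 UTC + 12h30m = 14:00 Ulund Sector.

14:00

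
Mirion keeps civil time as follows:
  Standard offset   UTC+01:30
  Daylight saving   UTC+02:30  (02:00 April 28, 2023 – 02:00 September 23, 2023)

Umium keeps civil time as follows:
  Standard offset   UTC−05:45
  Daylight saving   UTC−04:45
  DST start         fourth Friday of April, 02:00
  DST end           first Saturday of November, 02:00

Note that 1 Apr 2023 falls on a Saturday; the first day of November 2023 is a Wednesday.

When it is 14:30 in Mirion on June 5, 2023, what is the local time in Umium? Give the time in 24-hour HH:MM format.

June 5, 2023 falls between 28 April and 23 September, so daylight saving is in effect and Mirion is at UTC+02:30.
14:30 Mirion − 2h30m = 12:00 UTC.
1 April 2023 is a Saturday, so the first Friday is April 7 and the fourth is April 28.
1 November 2023 is a Wednesday, so the first Saturday is November 4.
At the standard offset (UTC−05:45), 12:00 UTC − 5h45m = 06:15 Umium standard time.
Daylight saving runs 28 April – 4 November; the standard-time date in Umium, June 5, 2023, is inside that window, so Umium is at UTC−04:45.
12:00 UTC − 4h45m = 07:15 Umium.

07:15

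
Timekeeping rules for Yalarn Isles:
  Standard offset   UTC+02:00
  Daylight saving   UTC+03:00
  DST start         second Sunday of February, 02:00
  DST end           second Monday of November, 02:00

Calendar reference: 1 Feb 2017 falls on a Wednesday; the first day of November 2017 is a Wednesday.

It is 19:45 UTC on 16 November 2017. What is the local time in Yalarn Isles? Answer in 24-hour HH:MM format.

21:45

1 February 2017 is a Wednesday, so the first Sunday is February 5 and the second is February 12.
1 November 2017 is a Wednesday, so the first Monday is November 6 and the second is November 13.
At the standard offset (UTC+02:00), 19:45 UTC + 2h = 21:45 Yalarn Isles standard time.
The standard-time date in Yalarn Isles, 16 November 2017, is outside the daylight-saving period (12 February – 13 November), so Yalarn Isles is on standard time, UTC+02:00.
19:45 UTC + 2h = 21:45 local.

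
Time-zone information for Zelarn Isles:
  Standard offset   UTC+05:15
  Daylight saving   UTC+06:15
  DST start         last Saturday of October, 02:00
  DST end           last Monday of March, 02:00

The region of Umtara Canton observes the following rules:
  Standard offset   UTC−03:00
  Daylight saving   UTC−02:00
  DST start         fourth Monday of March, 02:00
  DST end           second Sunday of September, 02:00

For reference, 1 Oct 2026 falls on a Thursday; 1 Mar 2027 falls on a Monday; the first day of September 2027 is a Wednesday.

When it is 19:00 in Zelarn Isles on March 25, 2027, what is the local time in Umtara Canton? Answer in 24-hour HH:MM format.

10:45

1 October 2026 is a Thursday, so Saturdays fall on 3, 10, 17, 24, 31; the last is October 31.
1 March 2027 is a Monday, so Mondays fall on 1, 8, 15, 22, 29; the last is March 29.
March 25, 2027 lies within the daylight-saving period (31 October 2026 – 29 March 2027), so Zelarn Isles is on daylight time, UTC+06:15.
19:00 Zelarn Isles − 6h15m = 12:45 UTC.
1 March 2027 is a Monday, so the first Monday is March 1 and the fourth is March 22.
1 September 2027 is a Wednesday, so the first Sunday is September 5 and the second is September 12.
At the standard offset (UTC−03:00), 12:45 UTC − 3h = 09:45 Umtara Canton standard time.
Daylight saving runs 22 March – 12 September; the standard-time date in Umtara Canton, March 25, 2027, is inside that window, so Umtara Canton is at UTC−02:00.
12:45 UTC − 2h = 10:45 Umtara Canton.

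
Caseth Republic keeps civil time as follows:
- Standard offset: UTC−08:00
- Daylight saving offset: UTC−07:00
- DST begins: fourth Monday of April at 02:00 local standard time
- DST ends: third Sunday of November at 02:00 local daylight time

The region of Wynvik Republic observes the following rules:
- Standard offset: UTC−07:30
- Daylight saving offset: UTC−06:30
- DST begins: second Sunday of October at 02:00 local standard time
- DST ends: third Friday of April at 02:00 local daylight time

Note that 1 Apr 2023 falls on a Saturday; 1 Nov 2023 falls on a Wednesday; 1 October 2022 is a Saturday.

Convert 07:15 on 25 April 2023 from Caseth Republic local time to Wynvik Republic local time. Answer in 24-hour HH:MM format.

06:45

1 April 2023 is a Saturday, so the first Monday is April 3 and the fourth is April 24.
1 November 2023 is a Wednesday, so the first Sunday is November 5 and the third is November 19.
25 April 2023 falls between 24 April and 19 November, so daylight saving is in effect and Caseth Republic is at UTC−07:00.
07:15 Caseth Republic + 7h = 14:15 UTC.
1 October 2022 is a Saturday, so the first Sunday is October 2 and the second is October 9.
1 April 2023 is a Saturday, so the first Friday is April 7 and the third is April 21.
At the standard offset (UTC−07:30), 14:15 UTC − 7h30m = 06:45 Wynvik Republic standard time.
The standard-time date in Wynvik Republic, 25 April 2023, is outside the daylight-saving period (9 October 2022 – 21 April 2023), so Wynvik Republic is on standard time, UTC−07:30.
14:15 UTC − 7h30m = 06:45 Wynvik Republic.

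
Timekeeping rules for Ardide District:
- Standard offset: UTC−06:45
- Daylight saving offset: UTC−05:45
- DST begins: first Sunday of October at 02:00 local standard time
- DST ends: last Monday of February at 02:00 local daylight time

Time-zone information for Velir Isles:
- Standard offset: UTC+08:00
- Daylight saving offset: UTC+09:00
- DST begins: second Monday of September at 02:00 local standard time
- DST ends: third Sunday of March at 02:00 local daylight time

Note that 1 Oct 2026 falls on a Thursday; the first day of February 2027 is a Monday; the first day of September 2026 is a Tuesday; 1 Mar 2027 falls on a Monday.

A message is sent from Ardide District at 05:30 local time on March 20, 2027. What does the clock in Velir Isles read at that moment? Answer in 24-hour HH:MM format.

1 October 2026 is a Thursday, so the first Sunday is October 4.
1 February 2027 is a Monday, so Mondays fall on 1, 8, 15, 22; the last is February 22.
Daylight saving runs 4 October 2026 – 22 February 2027; March 20, 2027 is outside that window, so Ardide District is on standard time at UTC−06:45.
05:30 Ardide District + 6h45m = 12:15 UTC.
1 September 2026 is a Tuesday, so the first Monday is September 7 and the second is September 14.
1 March 2027 is a Monday, so the first Sunday is March 7 and the third is March 21.
At the standard offset (UTC+08:00), 12:15 UTC + 8h = 20:15 Velir Isles standard time.
The standard-time date in Velir Isles, March 20, 2027, falls between 14 September 2026 and 21 March 2027, so daylight saving is in effect and Velir Isles is at UTC+09:00.
12:15 UTC + 9h = 21:15 Velir Isles.

21:15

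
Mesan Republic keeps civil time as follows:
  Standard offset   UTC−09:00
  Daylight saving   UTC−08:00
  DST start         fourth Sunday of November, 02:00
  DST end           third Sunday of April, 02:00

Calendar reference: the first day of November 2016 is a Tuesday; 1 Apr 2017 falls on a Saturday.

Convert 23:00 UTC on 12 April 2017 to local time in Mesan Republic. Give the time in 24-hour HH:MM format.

1 November 2016 is a Tuesday, so the first Sunday is November 6 and the fourth is November 27.
1 April 2017 is a Saturday, so the first Sunday is April 2 and the third is April 16.
At the standard offset (UTC−09:00), 23:00 UTC − 9h = 14:00 Mesan Republic standard time.
Daylight saving runs 27 November 2016 – 16 April 2017; the standard-time date in Mesan Republic, 12 April 2017, is inside that window, so Mesan Republic is at UTC−08:00.
23:00 UTC − 8h = 15:00 local.

15:00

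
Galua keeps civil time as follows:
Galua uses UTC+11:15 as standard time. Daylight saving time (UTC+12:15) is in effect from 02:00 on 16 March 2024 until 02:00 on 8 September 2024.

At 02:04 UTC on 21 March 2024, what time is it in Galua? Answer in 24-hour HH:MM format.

At the standard offset (UTC+11:15), 02:04 UTC + 11h15m = 13:19 Galua standard time.
The standard-time date in Galua, 21 March 2024, falls between 16 March and 8 September, so daylight saving is in effect and Galua is at UTC+12:15.
02:04 UTC + 12h15m = 14:19 local.

14:19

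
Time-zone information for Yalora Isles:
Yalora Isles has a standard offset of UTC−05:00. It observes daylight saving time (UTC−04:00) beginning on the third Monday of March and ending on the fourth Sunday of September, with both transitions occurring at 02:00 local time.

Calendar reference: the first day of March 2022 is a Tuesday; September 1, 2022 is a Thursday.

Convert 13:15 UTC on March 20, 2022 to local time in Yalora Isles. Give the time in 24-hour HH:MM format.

1 March 2022 is a Tuesday, so the first Monday is March 7 and the third is March 21.
1 September 2022 is a Thursday, so the first Sunday is September 4 and the fourth is September 25.
At the standard offset (UTC−05:00), 13:15 UTC − 5h = 08:15 Yalora Isles standard time.
The standard-time date in Yalora Isles, March 20, 2022, is outside the daylight-saving period (21 March – 25 September), so Yalora Isles is on standard time, UTC−05:00.
13:15 UTC − 5h = 08:15 local.

08:15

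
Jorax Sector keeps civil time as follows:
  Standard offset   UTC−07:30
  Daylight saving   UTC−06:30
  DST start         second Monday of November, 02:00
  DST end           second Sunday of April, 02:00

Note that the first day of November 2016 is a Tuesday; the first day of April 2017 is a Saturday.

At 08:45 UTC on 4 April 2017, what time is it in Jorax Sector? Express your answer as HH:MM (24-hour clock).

1 November 2016 is a Tuesday, so the first Monday is November 7 and the second is November 14.
1 April 2017 is a Saturday, so the first Sunday is April 2 and the second is April 9.
At the standard offset (UTC−07:30), 08:45 UTC − 7h30m = 01:15 Jorax Sector standard time.
Daylight saving runs 14 November 2016 – 9 April 2017; the standard-time date in Jorax Sector, 4 April 2017, is inside that window, so Jorax Sector is at UTC−06:30.
08:45 UTC − 6h30m = 02:15 local.

02:15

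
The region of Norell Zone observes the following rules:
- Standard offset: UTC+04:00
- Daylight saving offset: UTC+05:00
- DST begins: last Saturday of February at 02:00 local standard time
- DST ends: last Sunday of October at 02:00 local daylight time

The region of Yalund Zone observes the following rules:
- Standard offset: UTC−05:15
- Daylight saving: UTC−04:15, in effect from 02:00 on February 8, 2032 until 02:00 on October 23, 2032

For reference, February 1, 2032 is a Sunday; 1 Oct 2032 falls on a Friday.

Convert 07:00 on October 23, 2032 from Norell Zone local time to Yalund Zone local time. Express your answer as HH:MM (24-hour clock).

21:45

1 February 2032 is a Sunday, so Saturdays fall on 7, 14, 21, 28; the last is February 28.
1 October 2032 is a Friday, so Sundays fall on 3, 10, 17, 24, 31; the last is October 31.
October 23, 2032 falls between 28 February and 31 October, so daylight saving is in effect and Norell Zone is at UTC+05:00.
07:00 Norell Zone − 5h = 02:00 UTC.
At the standard offset (UTC−05:15), 02:00 UTC − 5h15m = 20:45 Yalund Zone standard time (rolling into the previous day, 22 October 2032).
Daylight saving runs 8 February – 23 October; the standard-time date in Yalund Zone, October 22, 2032, is inside that window, so Yalund Zone is at UTC−04:15.
02:00 UTC − 4h15m = 21:45 Yalund Zone (rolling into the previous day, 22 October 2032).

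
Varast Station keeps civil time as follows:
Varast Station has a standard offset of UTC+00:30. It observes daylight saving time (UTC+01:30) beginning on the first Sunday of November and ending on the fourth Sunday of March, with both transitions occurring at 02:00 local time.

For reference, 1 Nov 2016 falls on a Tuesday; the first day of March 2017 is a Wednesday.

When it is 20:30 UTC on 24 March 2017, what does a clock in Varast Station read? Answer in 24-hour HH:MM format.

1 November 2016 is a Tuesday, so the first Sunday is November 6.
1 March 2017 is a Wednesday, so the first Sunday is March 5 and the fourth is March 26.
At the standard offset (UTC+00:30), 20:30 UTC + 0h30m = 21:00 Varast Station standard time.
Daylight saving runs 6 November 2016 – 26 March 2017; the standard-time date in Varast Station, 24 March 2017, is inside that window, so Varast Station is at UTC+01:30.
20:30 UTC + 1h30m = 22:00 local.

22:00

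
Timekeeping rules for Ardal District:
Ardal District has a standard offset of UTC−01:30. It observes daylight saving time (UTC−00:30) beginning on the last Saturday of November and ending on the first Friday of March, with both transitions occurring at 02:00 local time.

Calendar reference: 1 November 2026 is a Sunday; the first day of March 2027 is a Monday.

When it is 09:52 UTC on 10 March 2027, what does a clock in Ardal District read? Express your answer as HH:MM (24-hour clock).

1 November 2026 is a Sunday, so Saturdays fall on 7, 14, 21, 28; the last is November 28.
1 March 2027 is a Monday, so the first Friday is March 5.
At the standard offset (UTC−01:30), 09:52 UTC − 1h30m = 08:22 Ardal District standard time.
The standard-time date in Ardal District, 10 March 2027, is outside the daylight-saving period (28 November 2026 – 5 March 2027), so Ardal District is on standard time, UTC−01:30.
09:52 UTC − 1h30m = 08:22 local.

08:22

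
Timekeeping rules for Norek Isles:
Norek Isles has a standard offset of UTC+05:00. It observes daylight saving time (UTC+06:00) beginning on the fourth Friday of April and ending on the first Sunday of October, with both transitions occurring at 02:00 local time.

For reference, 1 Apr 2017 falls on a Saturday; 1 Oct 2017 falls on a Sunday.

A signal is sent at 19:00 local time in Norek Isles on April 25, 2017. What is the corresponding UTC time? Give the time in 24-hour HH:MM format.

1 April 2017 is a Saturday, so the first Friday is April 7 and the fourth is April 28.
1 October 2017 is a Sunday, so the first Sunday is October 1.
April 25, 2017 is outside the daylight-saving period (28 April – 1 October), so Norek Isles is on standard time, UTC+05:00.
19:00 local − 5h = 14:00 UTC.

14:00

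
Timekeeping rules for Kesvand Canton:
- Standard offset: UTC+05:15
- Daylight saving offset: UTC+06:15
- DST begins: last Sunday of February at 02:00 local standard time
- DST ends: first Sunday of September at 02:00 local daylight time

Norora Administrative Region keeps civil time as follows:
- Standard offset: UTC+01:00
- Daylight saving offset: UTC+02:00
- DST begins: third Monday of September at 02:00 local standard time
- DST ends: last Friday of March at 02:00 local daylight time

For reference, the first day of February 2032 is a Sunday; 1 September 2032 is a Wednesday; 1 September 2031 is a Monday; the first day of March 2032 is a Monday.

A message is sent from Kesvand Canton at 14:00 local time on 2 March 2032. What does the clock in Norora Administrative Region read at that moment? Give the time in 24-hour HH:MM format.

09:45

1 February 2032 is a Sunday, so Sundays fall on 1, 8, 15, 22, 29; the last is February 29.
1 September 2032 is a Wednesday, so the first Sunday is September 5.
2 March 2032 lies within the daylight-saving period (29 February – 5 September), so Kesvand Canton is on daylight time, UTC+06:15.
14:00 Kesvand Canton − 6h15m = 07:45 UTC.
1 September 2031 is a Monday, so the first Monday is September 1 and the third is September 15.
1 March 2032 is a Monday, so Fridays fall on 5, 12, 19, 26; the last is March 26.
At the standard offset (UTC+01:00), 07:45 UTC + 1h = 08:45 Norora Administrative Region standard time.
The standard-time date in Norora Administrative Region, 2 March 2032, falls between 15 September 2031 and 26 March 2032, so daylight saving is in effect and Norora Administrative Region is at UTC+02:00.
07:45 UTC + 2h = 09:45 Norora Administrative Region.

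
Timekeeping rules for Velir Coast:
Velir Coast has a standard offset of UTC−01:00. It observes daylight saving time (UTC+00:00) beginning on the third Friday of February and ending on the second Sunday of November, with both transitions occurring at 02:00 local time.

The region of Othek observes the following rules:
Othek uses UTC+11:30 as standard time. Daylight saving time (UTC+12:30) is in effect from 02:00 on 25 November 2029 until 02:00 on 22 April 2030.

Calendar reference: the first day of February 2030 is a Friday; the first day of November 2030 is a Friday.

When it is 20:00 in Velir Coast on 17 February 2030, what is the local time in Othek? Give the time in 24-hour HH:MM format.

1 February 2030 is a Friday, so the first Friday is February 1 and the third is February 15.
1 November 2030 is a Friday, so the first Sunday is November 3 and the second is November 10.
17 February 2030 falls between 15 February and 10 November, so daylight saving is in effect and Velir Coast is at UTC+00:00.
20:00 Velir Coast − 0h = 20:00 UTC.
At the standard offset (UTC+11:30), 20:00 UTC + 11h30m = 07:30 Othek standard time (rolling into the next day, 18 February 2030).
The standard-time date in Othek, 18 February 2030, lies within the daylight-saving period (25 November 2029 – 22 April 2030), so Othek is on daylight time, UTC+12:30.
20:00 UTC + 12h30m = 08:30 Othek (rolling into the next day, 18 February 2030).

08:30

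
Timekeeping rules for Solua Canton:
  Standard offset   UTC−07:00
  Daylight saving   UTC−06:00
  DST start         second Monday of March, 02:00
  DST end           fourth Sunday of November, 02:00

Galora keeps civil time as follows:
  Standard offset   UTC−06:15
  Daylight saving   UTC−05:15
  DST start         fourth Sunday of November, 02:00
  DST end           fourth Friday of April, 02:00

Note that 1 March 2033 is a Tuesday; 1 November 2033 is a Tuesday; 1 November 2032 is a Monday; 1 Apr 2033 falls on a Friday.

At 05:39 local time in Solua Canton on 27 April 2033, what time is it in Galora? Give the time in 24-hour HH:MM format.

05:24

1 March 2033 is a Tuesday, so the first Monday is March 7 and the second is March 14.
1 November 2033 is a Tuesday, so the first Sunday is November 6 and the fourth is November 27.
Daylight saving runs 14 March – 27 November; 27 April 2033 is inside that window, so Solua Canton is at UTC−06:00.
05:39 Solua Canton + 6h = 11:39 UTC.
1 November 2032 is a Monday, so the first Sunday is November 7 and the fourth is November 28.
1 April 2033 is a Friday, so the first Friday is April 1 and the fourth is April 22.
At the standard offset (UTC−06:15), 11:39 UTC − 6h15m = 05:24 Galora standard time.
The standard-time date in Galora, 27 April 2033, is outside the daylight-saving period (28 November 2032 – 22 April 2033), so Galora is on standard time, UTC−06:15.
11:39 UTC − 6h15m = 05:24 Galora.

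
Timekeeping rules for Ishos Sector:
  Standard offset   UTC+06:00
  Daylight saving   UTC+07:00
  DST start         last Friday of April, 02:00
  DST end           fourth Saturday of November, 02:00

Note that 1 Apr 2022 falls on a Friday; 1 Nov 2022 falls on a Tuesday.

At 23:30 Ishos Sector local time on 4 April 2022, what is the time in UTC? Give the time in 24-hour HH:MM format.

1 April 2022 is a Friday, so Fridays fall on 1, 8, 15, 22, 29; the last is April 29.
1 November 2022 is a Tuesday, so the first Saturday is November 5 and the fourth is November 26.
4 April 2022 is outside the daylight-saving period (29 April – 26 November), so Ishos Sector is on standard time, UTC+06:00.
23:30 local − 6h = 17:30 UTC.

17:30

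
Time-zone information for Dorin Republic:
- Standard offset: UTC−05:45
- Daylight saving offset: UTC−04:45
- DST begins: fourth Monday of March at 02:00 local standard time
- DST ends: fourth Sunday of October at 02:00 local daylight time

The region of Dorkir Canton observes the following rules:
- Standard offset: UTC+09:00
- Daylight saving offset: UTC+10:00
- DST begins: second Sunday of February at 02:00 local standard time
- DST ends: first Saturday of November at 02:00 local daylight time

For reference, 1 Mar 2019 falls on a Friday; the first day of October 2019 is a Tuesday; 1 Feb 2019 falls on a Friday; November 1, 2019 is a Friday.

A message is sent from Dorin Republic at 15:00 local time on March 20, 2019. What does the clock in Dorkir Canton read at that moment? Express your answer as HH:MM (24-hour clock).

06:45

1 March 2019 is a Friday, so the first Monday is March 4 and the fourth is March 25.
1 October 2019 is a Tuesday, so the first Sunday is October 6 and the fourth is October 27.
March 20, 2019 is outside the daylight-saving period (25 March – 27 October), so Dorin Republic is on standard time, UTC−05:45.
15:00 Dorin Republic + 5h45m = 20:45 UTC.
1 February 2019 is a Friday, so the first Sunday is February 3 and the second is February 10.
1 November 2019 is a Friday, so the first Saturday is November 2.
At the standard offset (UTC+09:00), 20:45 UTC + 9h = 05:45 Dorkir Canton standard time (rolling into the next day, 21 March 2019).
The standard-time date in Dorkir Canton, March 21, 2019, lies within the daylight-saving period (10 February – 2 November), so Dorkir Canton is on daylight time, UTC+10:00.
20:45 UTC + 10h = 06:45 Dorkir Canton (rolling into the next day, 21 March 2019).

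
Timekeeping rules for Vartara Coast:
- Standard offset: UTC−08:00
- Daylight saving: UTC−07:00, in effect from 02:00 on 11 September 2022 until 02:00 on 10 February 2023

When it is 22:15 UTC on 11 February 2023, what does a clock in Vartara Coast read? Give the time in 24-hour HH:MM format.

At the standard offset (UTC−08:00), 22:15 UTC − 8h = 14:15 Vartara Coast standard time.
The standard-time date in Vartara Coast, 11 February 2023, is outside the daylight-saving period (11 September 2022 – 10 February 2023), so Vartara Coast is on standard time, UTC−08:00.
22:15 UTC − 8h = 14:15 local.

14:15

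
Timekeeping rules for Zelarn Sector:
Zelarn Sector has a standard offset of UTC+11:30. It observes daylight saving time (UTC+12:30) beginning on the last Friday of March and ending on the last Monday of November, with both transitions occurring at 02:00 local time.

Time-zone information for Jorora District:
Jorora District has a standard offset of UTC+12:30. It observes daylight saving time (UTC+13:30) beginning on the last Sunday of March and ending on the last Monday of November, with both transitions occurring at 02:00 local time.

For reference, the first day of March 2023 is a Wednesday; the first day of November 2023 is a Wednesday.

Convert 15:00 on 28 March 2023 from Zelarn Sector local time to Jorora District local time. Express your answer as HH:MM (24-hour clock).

1 March 2023 is a Wednesday, so Fridays fall on 3, 10, 17, 24, 31; the last is March 31.
1 November 2023 is a Wednesday, so Mondays fall on 6, 13, 20, 27; the last is November 27.
Daylight saving runs 31 March – 27 November; 28 March 2023 is outside that window, so Zelarn Sector is on standard time at UTC+11:30.
15:00 Zelarn Sector − 11h30m = 03:30 UTC.
1 March 2023 is a Wednesday, so Sundays fall on 5, 12, 19, 26; the last is March 26.
1 November 2023 is a Wednesday, so Mondays fall on 6, 13, 20, 27; the last is November 27.
At the standard offset (UTC+12:30), 03:30 UTC + 12h30m = 16:00 Jorora District standard time.
Daylight saving runs 26 March – 27 November; the standard-time date in Jorora District, 28 March 2023, is inside that window, so Jorora District is at UTC+13:30.
03:30 UTC + 13h30m = 17:00 Jorora District.

17:00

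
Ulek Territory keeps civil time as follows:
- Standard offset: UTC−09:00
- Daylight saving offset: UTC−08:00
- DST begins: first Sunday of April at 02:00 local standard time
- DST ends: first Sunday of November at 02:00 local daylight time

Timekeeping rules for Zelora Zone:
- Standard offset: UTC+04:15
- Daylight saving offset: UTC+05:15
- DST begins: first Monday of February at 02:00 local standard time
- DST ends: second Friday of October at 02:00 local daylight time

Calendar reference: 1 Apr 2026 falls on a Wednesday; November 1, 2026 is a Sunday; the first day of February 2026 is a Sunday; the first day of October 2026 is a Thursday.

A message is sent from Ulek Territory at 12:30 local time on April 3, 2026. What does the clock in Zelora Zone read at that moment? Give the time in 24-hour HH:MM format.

02:45

1 April 2026 is a Wednesday, so the first Sunday is April 5.
1 November 2026 is a Sunday, so the first Sunday is November 1.
Daylight saving runs 5 April – 1 November; April 3, 2026 is outside that window, so Ulek Territory is on standard time at UTC−09:00.
12:30 Ulek Territory + 9h = 21:30 UTC.
1 February 2026 is a Sunday, so the first Monday is February 2.
1 October 2026 is a Thursday, so the first Friday is October 2 and the second is October 9.
At the standard offset (UTC+04:15), 21:30 UTC + 4h15m = 01:45 Zelora Zone standard time (rolling into the next day, 4 April 2026).
Daylight saving runs 2 February – 9 October; the standard-time date in Zelora Zone, April 4, 2026, is inside that window, so Zelora Zone is at UTC+05:15.
21:30 UTC + 5h15m = 02:45 Zelora Zone (rolling into the next day, 4 April 2026).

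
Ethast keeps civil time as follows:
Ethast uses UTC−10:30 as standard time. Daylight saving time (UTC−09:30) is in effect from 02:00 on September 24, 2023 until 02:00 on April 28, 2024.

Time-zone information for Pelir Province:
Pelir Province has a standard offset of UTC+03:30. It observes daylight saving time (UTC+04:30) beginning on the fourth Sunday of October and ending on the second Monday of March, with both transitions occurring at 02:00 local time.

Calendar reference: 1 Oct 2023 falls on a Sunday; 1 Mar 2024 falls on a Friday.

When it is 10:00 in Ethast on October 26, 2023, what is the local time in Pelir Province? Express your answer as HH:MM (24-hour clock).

00:00

Daylight saving runs 24 September 2023 – 28 April 2024; October 26, 2023 is inside that window, so Ethast is at UTC−09:30.
10:00 Ethast + 9h30m = 19:30 UTC.
1 October 2023 is a Sunday, so the first Sunday is October 1 and the fourth is October 22.
1 March 2024 is a Friday, so the first Monday is March 4 and the second is March 11.
At the standard offset (UTC+03:30), 19:30 UTC + 3h30m = 23:00 Pelir Province standard time.
The standard-time date in Pelir Province, October 26, 2023, lies within the daylight-saving period (22 October 2023 – 11 March 2024), so Pelir Province is on daylight time, UTC+04:30.
19:30 UTC + 4h30m = 00:00 Pelir Province (rolling into the next day, 27 October 2023).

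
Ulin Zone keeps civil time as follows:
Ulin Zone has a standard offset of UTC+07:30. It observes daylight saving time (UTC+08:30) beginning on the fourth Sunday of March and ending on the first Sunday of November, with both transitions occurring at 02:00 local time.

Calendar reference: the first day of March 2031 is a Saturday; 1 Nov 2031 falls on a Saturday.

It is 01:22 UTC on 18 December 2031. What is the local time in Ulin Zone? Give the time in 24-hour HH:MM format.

1 March 2031 is a Saturday, so the first Sunday is March 2 and the fourth is March 23.
1 November 2031 is a Saturday, so the first Sunday is November 2.
At the standard offset (UTC+07:30), 01:22 UTC + 7h30m = 08:52 Ulin Zone standard time.
Daylight saving runs 23 March – 2 November; the standard-time date in Ulin Zone, 18 December 2031, is outside that window, so Ulin Zone is on standard time at UTC+07:30.
01:22 UTC + 7h30m = 08:52 local.

08:52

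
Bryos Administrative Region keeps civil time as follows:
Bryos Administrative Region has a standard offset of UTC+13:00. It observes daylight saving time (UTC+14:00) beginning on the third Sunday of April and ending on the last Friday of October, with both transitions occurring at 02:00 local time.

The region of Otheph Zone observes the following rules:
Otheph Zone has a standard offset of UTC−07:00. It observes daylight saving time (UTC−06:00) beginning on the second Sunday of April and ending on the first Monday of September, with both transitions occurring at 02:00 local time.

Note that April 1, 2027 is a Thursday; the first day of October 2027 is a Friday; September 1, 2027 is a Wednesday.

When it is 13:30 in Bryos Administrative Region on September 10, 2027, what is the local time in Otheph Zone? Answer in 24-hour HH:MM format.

1 April 2027 is a Thursday, so the first Sunday is April 4 and the third is April 18.
1 October 2027 is a Friday, so Fridays fall on 1, 8, 15, 22, 29; the last is October 29.
September 10, 2027 falls between 18 April and 29 October, so daylight saving is in effect and Bryos Administrative Region is at UTC+14:00.
13:30 Bryos Administrative Region − 14h = 23:30 UTC (rolling into the previous day, 9 September 2027).
1 April 2027 is a Thursday, so the first Sunday is April 4 and the second is April 11.
1 September 2027 is a Wednesday, so the first Monday is September 6.
At the standard offset (UTC−07:00), 23:30 UTC − 7h = 16:30 Otheph Zone standard time.
Daylight saving runs 11 April – 6 September; the standard-time date in Otheph Zone, September 9, 2027, is outside that window, so Otheph Zone is on standard time at UTC−07:00.
23:30 UTC − 7h = 16:30 Otheph Zone.

16:30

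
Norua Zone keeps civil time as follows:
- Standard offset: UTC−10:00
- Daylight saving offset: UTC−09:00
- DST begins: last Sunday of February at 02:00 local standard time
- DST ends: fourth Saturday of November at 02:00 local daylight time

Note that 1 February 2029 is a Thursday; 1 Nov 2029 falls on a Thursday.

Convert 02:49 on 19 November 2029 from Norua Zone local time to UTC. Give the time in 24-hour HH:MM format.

11:49

1 February 2029 is a Thursday, so Sundays fall on 4, 11, 18, 25; the last is February 25.
1 November 2029 is a Thursday, so the first Saturday is November 3 and the fourth is November 24.
Daylight saving runs 25 February – 24 November; 19 November 2029 is inside that window, so Norua Zone is at UTC−09:00.
02:49 local + 9h = 11:49 UTC.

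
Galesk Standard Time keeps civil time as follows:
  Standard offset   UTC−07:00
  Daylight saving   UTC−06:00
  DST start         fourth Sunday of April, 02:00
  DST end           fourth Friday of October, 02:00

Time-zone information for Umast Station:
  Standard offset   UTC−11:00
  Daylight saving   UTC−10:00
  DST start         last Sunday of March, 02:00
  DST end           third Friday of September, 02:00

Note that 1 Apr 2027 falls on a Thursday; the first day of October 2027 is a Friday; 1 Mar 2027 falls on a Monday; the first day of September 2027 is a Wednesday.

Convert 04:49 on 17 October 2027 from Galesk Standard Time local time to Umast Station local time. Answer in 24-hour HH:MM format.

23:49

1 April 2027 is a Thursday, so the first Sunday is April 4 and the fourth is April 25.
1 October 2027 is a Friday, so the first Friday is October 1 and the fourth is October 22.
17 October 2027 falls between 25 April and 22 October, so daylight saving is in effect and Galesk Standard Time is at UTC−06:00.
04:49 Galesk Standard Time + 6h = 10:49 UTC.
1 March 2027 is a Monday, so Sundays fall on 7, 14, 21, 28; the last is March 28.
1 September 2027 is a Wednesday, so the first Friday is September 3 and the third is September 17.
At the standard offset (UTC−11:00), 10:49 UTC − 11h = 23:49 Umast Station standard time (rolling into the previous day, 16 October 2027).
The standard-time date in Umast Station, 16 October 2027, does not fall between 28 March and 17 September, so daylight saving is not in effect and Umast Station is at UTC−11:00.
10:49 UTC − 11h = 23:49 Umast Station (rolling into the previous day, 16 October 2027).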